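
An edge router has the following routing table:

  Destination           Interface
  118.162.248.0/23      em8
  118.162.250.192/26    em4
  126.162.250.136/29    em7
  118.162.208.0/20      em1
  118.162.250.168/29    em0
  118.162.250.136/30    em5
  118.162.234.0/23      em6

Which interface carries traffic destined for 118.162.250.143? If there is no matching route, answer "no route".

no route

No entry's prefix contains 118.162.250.143; there is no default route.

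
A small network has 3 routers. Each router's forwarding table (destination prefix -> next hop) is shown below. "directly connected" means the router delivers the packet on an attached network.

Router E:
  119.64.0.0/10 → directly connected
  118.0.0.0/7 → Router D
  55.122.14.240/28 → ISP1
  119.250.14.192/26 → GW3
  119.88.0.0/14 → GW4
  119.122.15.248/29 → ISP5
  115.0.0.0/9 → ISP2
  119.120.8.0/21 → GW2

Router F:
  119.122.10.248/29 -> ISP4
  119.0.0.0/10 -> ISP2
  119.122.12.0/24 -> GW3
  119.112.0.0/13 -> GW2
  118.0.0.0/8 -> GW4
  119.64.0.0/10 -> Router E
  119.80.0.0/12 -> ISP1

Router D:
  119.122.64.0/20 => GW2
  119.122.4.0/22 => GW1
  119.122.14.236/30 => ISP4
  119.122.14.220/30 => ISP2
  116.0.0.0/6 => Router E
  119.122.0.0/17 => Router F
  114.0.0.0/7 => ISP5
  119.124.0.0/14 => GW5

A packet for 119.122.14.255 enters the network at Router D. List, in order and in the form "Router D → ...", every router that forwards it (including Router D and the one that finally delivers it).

Router D → Router F → Router E

At Router D: longest match for 119.122.14.255 is 119.122.0.0/17 -> Router F
At Router F: longest match for 119.122.14.255 is 119.64.0.0/10 -> Router E
At Router E: longest match for 119.122.14.255 is 119.64.0.0/10 -> directly connected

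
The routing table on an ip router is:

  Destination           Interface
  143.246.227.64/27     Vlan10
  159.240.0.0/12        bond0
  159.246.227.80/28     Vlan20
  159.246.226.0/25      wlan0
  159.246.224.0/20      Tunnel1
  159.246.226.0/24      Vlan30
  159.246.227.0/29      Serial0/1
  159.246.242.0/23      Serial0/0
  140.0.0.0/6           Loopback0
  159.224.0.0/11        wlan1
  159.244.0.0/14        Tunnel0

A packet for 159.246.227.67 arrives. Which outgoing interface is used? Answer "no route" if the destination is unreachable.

Tunnel1

Routes whose prefix contains 159.246.227.67:
  159.224.0.0/11 (159.224.0.0 - 159.255.255.255) -> wlan1
  159.240.0.0/12 (159.240.0.0 - 159.255.255.255) -> bond0
  159.244.0.0/14 (159.244.0.0 - 159.247.255.255) -> Tunnel0
  159.246.224.0/20 (159.246.224.0 - 159.246.239.255) -> Tunnel1
More-specific entries that do NOT match:
  159.246.227.0/29 (159.246.227.0 - 159.246.227.7) does not contain 159.246.227.67
  159.246.227.80/28 (159.246.227.80 - 159.246.227.95) does not contain 159.246.227.67
  143.246.227.64/27 (143.246.227.64 - 143.246.227.95) does not contain 159.246.227.67
  159.246.226.0/25 (159.246.226.0 - 159.246.226.127) does not contain 159.246.227.67
  159.246.226.0/24 (159.246.226.0 - 159.246.226.255) does not contain 159.246.227.67
  159.246.242.0/23 (159.246.242.0 - 159.246.243.255) does not contain 159.246.227.67
Longest matching prefix is /20 -> interface Tunnel1.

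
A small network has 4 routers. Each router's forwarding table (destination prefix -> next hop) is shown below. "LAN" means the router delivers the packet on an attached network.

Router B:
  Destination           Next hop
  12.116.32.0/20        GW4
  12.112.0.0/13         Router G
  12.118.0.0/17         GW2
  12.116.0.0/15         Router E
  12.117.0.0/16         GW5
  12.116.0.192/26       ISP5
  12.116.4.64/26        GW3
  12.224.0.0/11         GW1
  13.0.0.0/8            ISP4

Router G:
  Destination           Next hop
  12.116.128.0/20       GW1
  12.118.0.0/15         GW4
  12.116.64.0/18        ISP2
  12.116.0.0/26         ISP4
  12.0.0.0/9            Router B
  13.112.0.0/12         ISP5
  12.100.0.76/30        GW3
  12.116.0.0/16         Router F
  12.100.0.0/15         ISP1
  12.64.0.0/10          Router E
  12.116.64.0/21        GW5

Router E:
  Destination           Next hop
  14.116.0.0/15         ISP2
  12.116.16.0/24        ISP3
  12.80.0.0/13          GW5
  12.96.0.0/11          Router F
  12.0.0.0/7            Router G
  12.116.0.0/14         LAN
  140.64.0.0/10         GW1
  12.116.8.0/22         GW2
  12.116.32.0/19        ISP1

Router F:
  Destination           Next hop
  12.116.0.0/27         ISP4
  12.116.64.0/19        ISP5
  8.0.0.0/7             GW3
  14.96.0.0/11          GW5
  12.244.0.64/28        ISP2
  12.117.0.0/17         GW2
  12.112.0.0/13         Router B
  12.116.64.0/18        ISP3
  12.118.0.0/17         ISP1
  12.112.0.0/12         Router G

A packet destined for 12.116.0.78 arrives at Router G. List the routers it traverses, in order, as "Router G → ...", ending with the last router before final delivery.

At Router G: longest match for 12.116.0.78 is 12.116.0.0/16 -> Router F
At Router F: longest match for 12.116.0.78 is 12.112.0.0/13 -> Router B
At Router B: longest match for 12.116.0.78 is 12.116.0.0/15 -> Router E
At Router E: longest match for 12.116.0.78 is 12.116.0.0/14 -> LAN

Router G → Router F → Router B → Router E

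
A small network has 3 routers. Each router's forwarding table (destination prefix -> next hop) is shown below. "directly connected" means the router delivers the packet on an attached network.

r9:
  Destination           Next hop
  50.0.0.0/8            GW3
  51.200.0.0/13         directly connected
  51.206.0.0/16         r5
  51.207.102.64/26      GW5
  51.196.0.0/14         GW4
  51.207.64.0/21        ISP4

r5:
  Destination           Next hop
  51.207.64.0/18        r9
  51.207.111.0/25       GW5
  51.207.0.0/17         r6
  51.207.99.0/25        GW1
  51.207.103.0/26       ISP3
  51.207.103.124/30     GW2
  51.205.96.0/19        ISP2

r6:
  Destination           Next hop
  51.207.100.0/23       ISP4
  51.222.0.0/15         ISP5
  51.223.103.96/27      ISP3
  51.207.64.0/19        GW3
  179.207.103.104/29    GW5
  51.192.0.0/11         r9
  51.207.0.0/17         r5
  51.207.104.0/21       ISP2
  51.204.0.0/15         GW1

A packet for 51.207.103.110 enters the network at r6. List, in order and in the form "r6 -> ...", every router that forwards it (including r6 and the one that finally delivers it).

r6 -> r5 -> r9

At r6: longest match for 51.207.103.110 is 51.207.0.0/17 -> r5
At r5: longest match for 51.207.103.110 is 51.207.64.0/18 -> r9
At r9: longest match for 51.207.103.110 is 51.200.0.0/13 -> directly connected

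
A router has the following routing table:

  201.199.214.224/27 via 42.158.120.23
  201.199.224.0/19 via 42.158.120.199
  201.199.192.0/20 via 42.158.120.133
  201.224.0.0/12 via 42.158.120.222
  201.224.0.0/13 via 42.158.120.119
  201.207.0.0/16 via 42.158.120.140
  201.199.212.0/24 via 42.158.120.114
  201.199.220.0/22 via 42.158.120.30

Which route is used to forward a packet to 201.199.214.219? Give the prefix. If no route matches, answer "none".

201.199.214.219 is outside every listed prefix and there is no default route.

none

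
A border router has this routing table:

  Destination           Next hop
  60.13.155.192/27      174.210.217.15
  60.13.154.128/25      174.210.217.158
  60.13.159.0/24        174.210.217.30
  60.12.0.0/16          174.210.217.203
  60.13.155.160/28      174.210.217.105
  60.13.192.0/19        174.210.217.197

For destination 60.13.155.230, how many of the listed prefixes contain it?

0

No listed prefix contains 60.13.155.230.
Total matching entries: 0.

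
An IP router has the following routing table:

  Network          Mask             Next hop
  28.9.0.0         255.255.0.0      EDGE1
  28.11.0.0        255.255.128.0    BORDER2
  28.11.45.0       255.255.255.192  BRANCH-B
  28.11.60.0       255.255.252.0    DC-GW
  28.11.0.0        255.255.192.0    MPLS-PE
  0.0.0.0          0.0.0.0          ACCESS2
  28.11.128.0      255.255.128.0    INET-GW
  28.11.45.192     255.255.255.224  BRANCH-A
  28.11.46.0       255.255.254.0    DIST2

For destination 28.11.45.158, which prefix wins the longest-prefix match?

28.11.0.0/18

Entries matching 28.11.45.158:
  0.0.0.0/0 (default, matches everything)
  28.11.0.0/17 (28.11.0.0 - 28.11.127.255)
  28.11.0.0/18 (28.11.0.0 - 28.11.63.255)
Most specific is 28.11.0.0/18.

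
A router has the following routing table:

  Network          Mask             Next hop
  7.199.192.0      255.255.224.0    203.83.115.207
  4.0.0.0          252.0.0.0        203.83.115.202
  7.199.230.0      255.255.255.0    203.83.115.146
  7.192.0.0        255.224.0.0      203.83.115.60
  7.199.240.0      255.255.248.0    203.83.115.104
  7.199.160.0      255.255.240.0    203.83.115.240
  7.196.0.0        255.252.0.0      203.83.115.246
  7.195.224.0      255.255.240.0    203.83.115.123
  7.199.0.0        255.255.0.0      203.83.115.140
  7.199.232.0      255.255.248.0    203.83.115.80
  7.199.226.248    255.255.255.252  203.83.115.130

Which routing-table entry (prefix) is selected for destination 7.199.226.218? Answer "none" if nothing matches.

Entries matching 7.199.226.218:
  4.0.0.0/6 (4.0.0.0 - 7.255.255.255)
  7.192.0.0/11 (7.192.0.0 - 7.223.255.255)
  7.196.0.0/14 (7.196.0.0 - 7.199.255.255)
  7.199.0.0/16 (7.199.0.0 - 7.199.255.255)
Most specific is 7.199.0.0/16.

7.199.0.0/16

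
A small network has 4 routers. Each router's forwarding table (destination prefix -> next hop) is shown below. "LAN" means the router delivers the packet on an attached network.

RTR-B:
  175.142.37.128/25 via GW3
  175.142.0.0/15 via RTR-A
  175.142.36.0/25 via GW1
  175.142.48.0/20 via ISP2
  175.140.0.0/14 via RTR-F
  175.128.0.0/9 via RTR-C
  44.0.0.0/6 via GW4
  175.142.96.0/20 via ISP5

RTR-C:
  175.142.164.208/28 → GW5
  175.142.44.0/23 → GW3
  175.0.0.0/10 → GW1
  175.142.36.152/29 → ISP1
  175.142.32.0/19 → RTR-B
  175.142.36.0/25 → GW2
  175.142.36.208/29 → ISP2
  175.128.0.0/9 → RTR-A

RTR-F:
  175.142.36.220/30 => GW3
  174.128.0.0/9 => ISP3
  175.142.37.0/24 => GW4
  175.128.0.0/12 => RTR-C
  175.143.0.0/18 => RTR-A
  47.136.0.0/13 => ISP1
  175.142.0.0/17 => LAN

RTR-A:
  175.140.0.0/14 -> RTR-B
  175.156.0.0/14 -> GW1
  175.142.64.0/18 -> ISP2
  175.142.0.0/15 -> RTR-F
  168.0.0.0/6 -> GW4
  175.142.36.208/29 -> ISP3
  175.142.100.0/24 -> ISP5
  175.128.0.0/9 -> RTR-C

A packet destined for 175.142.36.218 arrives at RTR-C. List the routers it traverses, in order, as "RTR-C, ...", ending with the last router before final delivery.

At RTR-C: longest match for 175.142.36.218 is 175.142.32.0/19 -> RTR-B
At RTR-B: longest match for 175.142.36.218 is 175.142.0.0/15 -> RTR-A
At RTR-A: longest match for 175.142.36.218 is 175.142.0.0/15 -> RTR-F
At RTR-F: longest match for 175.142.36.218 is 175.142.0.0/17 -> LAN

RTR-C, RTR-B, RTR-A, RTR-F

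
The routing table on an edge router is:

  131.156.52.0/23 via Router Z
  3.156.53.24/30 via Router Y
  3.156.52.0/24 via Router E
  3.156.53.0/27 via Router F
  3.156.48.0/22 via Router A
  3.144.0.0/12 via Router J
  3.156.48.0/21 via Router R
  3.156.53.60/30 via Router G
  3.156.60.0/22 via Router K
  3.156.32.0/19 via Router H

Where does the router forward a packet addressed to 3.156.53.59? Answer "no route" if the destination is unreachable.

Routes whose prefix contains 3.156.53.59:
  3.144.0.0/12 (3.144.0.0 - 3.159.255.255) -> Router J
  3.156.32.0/19 (3.156.32.0 - 3.156.63.255) -> Router H
  3.156.48.0/21 (3.156.48.0 - 3.156.55.255) -> Router R
More-specific entries that do NOT match:
  3.156.53.24/30 (3.156.53.24 - 3.156.53.27) does not contain 3.156.53.59
  3.156.53.60/30 (3.156.53.60 - 3.156.53.63) does not contain 3.156.53.59
  3.156.53.0/27 (3.156.53.0 - 3.156.53.31) does not contain 3.156.53.59
  3.156.52.0/24 (3.156.52.0 - 3.156.52.255) does not contain 3.156.53.59
  131.156.52.0/23 (131.156.52.0 - 131.156.53.255) does not contain 3.156.53.59
  3.156.48.0/22 (3.156.48.0 - 3.156.51.255) does not contain 3.156.53.59
  3.156.60.0/22 (3.156.60.0 - 3.156.63.255) does not contain 3.156.53.59
Longest matching prefix is /21 -> next hop Router R.

Router R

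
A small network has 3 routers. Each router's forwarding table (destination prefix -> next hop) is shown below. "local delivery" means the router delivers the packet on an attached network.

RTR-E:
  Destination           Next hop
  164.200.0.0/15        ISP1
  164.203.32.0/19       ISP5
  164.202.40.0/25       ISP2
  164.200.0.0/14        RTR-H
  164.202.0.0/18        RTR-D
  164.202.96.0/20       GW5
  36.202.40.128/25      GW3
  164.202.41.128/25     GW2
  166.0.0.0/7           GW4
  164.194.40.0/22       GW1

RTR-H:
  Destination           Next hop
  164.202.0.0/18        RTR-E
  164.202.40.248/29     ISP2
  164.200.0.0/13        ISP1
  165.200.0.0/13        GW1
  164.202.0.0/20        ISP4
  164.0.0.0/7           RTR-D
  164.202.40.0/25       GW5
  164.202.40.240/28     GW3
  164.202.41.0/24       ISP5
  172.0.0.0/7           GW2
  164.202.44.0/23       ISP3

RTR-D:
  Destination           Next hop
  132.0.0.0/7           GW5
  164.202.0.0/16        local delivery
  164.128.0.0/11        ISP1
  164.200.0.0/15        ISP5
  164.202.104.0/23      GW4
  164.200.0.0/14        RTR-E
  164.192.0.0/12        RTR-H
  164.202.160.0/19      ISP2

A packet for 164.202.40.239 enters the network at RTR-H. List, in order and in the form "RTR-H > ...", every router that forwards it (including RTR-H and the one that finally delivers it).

At RTR-H: longest match for 164.202.40.239 is 164.202.0.0/18 -> RTR-E
At RTR-E: longest match for 164.202.40.239 is 164.202.0.0/18 -> RTR-D
At RTR-D: longest match for 164.202.40.239 is 164.202.0.0/16 -> local delivery

RTR-H > RTR-E > RTR-D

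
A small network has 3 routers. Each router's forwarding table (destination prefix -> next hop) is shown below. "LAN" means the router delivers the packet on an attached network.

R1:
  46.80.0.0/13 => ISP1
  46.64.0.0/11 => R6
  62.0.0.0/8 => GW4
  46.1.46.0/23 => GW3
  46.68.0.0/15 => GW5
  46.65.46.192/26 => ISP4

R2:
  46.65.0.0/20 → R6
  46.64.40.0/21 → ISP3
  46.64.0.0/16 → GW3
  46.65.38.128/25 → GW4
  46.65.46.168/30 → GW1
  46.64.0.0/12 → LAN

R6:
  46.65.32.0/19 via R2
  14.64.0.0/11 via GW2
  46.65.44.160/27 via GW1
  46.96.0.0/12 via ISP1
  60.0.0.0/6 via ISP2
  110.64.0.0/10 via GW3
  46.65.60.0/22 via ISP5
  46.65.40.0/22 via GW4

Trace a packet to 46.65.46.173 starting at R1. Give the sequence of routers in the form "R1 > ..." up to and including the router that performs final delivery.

R1 > R6 > R2

At R1: longest match for 46.65.46.173 is 46.64.0.0/11 -> R6
At R6: longest match for 46.65.46.173 is 46.65.32.0/19 -> R2
At R2: longest match for 46.65.46.173 is 46.64.0.0/12 -> LAN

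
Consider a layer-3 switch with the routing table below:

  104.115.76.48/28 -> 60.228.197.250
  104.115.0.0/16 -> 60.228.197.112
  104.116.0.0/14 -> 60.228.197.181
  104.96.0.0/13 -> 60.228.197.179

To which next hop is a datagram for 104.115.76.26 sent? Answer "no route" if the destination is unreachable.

60.228.197.112

Routes whose prefix contains 104.115.76.26:
  104.115.0.0/16 (104.115.0.0 - 104.115.255.255) -> 60.228.197.112
More-specific entries that do NOT match:
  104.115.76.48/28 (104.115.76.48 - 104.115.76.63) does not contain 104.115.76.26
Longest matching prefix is /16 -> next hop 60.228.197.112.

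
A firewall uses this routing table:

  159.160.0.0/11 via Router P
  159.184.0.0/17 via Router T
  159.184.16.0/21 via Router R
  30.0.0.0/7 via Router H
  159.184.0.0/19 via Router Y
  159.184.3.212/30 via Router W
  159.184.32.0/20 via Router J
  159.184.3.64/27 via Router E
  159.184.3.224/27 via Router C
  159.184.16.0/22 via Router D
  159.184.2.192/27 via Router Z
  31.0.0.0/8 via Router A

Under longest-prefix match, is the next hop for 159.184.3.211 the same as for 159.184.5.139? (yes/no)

yes

159.184.3.211: longest match 159.184.0.0/19 -> Router Y
159.184.5.139: longest match 159.184.0.0/19 -> Router Y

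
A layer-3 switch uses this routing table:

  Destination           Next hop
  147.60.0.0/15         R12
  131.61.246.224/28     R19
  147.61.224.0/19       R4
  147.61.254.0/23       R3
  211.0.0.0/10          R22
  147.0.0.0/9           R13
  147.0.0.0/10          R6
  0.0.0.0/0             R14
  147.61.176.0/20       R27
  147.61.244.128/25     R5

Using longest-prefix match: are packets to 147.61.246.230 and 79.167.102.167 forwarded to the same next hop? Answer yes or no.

no

147.61.246.230: longest match 147.61.224.0/19 -> R4
79.167.102.167: longest match 0.0.0.0/0 -> R14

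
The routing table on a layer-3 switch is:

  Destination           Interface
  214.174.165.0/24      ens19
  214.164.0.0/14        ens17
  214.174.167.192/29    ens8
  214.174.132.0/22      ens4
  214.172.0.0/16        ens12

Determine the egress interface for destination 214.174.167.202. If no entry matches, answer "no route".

No entry's prefix contains 214.174.167.202; there is no default route.

no route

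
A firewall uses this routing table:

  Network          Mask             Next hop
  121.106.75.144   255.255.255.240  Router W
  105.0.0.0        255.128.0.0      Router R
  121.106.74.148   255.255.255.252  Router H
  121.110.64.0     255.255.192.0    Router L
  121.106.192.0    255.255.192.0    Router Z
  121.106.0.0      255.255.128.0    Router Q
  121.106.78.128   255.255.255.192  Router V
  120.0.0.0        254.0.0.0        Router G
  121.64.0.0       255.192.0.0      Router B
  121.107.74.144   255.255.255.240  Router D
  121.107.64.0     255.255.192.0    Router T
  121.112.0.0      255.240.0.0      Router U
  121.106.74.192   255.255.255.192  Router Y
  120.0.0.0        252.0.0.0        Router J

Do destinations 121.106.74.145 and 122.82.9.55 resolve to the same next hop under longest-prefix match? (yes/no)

121.106.74.145: longest match 121.106.0.0/17 -> Router Q
122.82.9.55: longest match 120.0.0.0/6 -> Router J

no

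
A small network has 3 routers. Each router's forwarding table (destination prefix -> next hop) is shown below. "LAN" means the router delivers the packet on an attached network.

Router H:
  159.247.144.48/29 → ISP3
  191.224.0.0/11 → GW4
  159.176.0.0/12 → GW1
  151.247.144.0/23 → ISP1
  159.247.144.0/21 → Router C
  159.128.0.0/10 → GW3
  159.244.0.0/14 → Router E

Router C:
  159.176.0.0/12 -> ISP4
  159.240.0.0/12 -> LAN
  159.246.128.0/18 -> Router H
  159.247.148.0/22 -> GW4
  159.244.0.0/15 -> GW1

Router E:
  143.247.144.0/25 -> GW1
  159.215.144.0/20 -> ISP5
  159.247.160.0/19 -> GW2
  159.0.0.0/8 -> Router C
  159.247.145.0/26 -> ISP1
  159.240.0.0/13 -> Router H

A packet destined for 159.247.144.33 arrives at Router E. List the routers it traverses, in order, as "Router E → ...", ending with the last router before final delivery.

Router E → Router H → Router C

At Router E: longest match for 159.247.144.33 is 159.240.0.0/13 -> Router H
At Router H: longest match for 159.247.144.33 is 159.247.144.0/21 -> Router C
At Router C: longest match for 159.247.144.33 is 159.240.0.0/12 -> LAN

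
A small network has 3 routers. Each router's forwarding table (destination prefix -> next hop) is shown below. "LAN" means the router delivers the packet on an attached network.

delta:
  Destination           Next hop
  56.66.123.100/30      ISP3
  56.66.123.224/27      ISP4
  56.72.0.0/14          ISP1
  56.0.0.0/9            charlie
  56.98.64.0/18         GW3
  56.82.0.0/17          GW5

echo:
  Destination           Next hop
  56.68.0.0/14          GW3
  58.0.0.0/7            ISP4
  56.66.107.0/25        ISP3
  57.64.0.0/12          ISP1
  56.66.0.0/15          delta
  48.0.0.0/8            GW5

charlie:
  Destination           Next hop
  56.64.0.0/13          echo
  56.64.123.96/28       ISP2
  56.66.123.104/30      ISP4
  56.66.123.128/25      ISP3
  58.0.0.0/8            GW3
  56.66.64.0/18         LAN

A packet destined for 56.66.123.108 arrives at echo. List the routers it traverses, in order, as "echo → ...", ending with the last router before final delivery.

At echo: longest match for 56.66.123.108 is 56.66.0.0/15 -> delta
At delta: longest match for 56.66.123.108 is 56.0.0.0/9 -> charlie
At charlie: longest match for 56.66.123.108 is 56.66.64.0/18 -> LAN

echo → delta → charlie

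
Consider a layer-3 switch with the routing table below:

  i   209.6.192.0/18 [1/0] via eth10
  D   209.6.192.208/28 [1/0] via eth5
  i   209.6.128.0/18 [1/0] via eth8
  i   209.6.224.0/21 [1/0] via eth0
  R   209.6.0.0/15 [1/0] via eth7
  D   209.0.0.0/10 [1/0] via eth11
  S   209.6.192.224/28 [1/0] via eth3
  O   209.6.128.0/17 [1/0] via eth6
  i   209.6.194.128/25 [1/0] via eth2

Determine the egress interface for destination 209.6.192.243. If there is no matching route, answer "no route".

Routes whose prefix contains 209.6.192.243:
  209.0.0.0/10 (209.0.0.0 - 209.63.255.255) -> eth11
  209.6.0.0/15 (209.6.0.0 - 209.7.255.255) -> eth7
  209.6.128.0/17 (209.6.128.0 - 209.6.255.255) -> eth6
  209.6.192.0/18 (209.6.192.0 - 209.6.255.255) -> eth10
More-specific entries that do NOT match:
  209.6.192.208/28 (209.6.192.208 - 209.6.192.223) does not contain 209.6.192.243
  209.6.192.224/28 (209.6.192.224 - 209.6.192.239) does not contain 209.6.192.243
  209.6.194.128/25 (209.6.194.128 - 209.6.194.255) does not contain 209.6.192.243
  209.6.224.0/21 (209.6.224.0 - 209.6.231.255) does not contain 209.6.192.243
Longest matching prefix is /18 -> interface eth10.

eth10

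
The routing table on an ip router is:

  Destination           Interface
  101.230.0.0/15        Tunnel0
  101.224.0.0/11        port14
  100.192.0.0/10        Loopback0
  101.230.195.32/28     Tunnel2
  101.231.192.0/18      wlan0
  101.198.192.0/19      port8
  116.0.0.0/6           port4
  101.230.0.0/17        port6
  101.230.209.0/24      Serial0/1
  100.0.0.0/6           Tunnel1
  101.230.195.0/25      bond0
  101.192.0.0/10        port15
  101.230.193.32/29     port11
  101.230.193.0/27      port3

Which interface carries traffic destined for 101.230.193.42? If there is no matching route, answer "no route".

Routes whose prefix contains 101.230.193.42:
  100.0.0.0/6 (100.0.0.0 - 103.255.255.255) -> Tunnel1
  101.192.0.0/10 (101.192.0.0 - 101.255.255.255) -> port15
  101.224.0.0/11 (101.224.0.0 - 101.255.255.255) -> port14
  101.230.0.0/15 (101.230.0.0 - 101.231.255.255) -> Tunnel0
More-specific entries that do NOT match:
  101.230.193.32/29 (101.230.193.32 - 101.230.193.39) does not contain 101.230.193.42
  101.230.195.32/28 (101.230.195.32 - 101.230.195.47) does not contain 101.230.193.42
  101.230.193.0/27 (101.230.193.0 - 101.230.193.31) does not contain 101.230.193.42
  101.230.195.0/25 (101.230.195.0 - 101.230.195.127) does not contain 101.230.193.42
  101.230.209.0/24 (101.230.209.0 - 101.230.209.255) does not contain 101.230.193.42
  101.198.192.0/19 (101.198.192.0 - 101.198.223.255) does not contain 101.230.193.42
  101.231.192.0/18 (101.231.192.0 - 101.231.255.255) does not contain 101.230.193.42
  101.230.0.0/17 (101.230.0.0 - 101.230.127.255) does not contain 101.230.193.42
Longest matching prefix is /15 -> interface Tunnel0.

Tunnel0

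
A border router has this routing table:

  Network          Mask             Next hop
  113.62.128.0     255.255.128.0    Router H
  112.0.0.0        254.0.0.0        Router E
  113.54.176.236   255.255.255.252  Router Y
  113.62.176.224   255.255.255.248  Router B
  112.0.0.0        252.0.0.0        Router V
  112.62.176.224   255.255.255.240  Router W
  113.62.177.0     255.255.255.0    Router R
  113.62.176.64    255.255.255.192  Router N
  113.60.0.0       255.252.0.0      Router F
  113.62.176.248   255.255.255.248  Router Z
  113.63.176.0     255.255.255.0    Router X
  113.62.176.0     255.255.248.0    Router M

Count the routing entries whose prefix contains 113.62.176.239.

5

Prefixes containing 113.62.176.239:
  112.0.0.0/6 (112.0.0.0 - 115.255.255.255)
  112.0.0.0/7 (112.0.0.0 - 113.255.255.255)
  113.60.0.0/14 (113.60.0.0 - 113.63.255.255)
  113.62.128.0/17 (113.62.128.0 - 113.62.255.255)
  113.62.176.0/21 (113.62.176.0 - 113.62.183.255)
Total matching entries: 5.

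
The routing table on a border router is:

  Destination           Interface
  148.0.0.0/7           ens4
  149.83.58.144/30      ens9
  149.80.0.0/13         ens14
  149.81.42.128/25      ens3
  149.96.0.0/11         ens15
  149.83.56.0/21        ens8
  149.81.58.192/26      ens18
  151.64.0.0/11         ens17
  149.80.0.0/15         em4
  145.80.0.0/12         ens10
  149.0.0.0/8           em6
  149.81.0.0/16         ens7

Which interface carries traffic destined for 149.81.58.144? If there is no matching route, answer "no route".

Routes whose prefix contains 149.81.58.144:
  148.0.0.0/7 (148.0.0.0 - 149.255.255.255) -> ens4
  149.0.0.0/8 (149.0.0.0 - 149.255.255.255) -> em6
  149.80.0.0/13 (149.80.0.0 - 149.87.255.255) -> ens14
  149.80.0.0/15 (149.80.0.0 - 149.81.255.255) -> em4
  149.81.0.0/16 (149.81.0.0 - 149.81.255.255) -> ens7
More-specific entries that do NOT match:
  149.83.58.144/30 (149.83.58.144 - 149.83.58.147) does not contain 149.81.58.144
  149.81.58.192/26 (149.81.58.192 - 149.81.58.255) does not contain 149.81.58.144
  149.81.42.128/25 (149.81.42.128 - 149.81.42.255) does not contain 149.81.58.144
  149.83.56.0/21 (149.83.56.0 - 149.83.63.255) does not contain 149.81.58.144
Longest matching prefix is /16 -> interface ens7.

ens7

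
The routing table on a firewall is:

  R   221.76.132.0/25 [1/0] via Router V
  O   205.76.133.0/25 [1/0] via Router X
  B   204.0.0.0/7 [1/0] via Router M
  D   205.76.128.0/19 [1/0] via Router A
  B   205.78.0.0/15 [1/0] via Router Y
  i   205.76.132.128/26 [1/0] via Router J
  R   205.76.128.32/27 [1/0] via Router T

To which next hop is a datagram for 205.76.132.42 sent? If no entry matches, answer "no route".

Routes whose prefix contains 205.76.132.42:
  204.0.0.0/7 (204.0.0.0 - 205.255.255.255) -> Router M
  205.76.128.0/19 (205.76.128.0 - 205.76.159.255) -> Router A
More-specific entries that do NOT match:
  205.76.128.32/27 (205.76.128.32 - 205.76.128.63) does not contain 205.76.132.42
  205.76.132.128/26 (205.76.132.128 - 205.76.132.191) does not contain 205.76.132.42
  221.76.132.0/25 (221.76.132.0 - 221.76.132.127) does not contain 205.76.132.42
  205.76.133.0/25 (205.76.133.0 - 205.76.133.127) does not contain 205.76.132.42
Longest matching prefix is /19 -> next hop Router A.

Router A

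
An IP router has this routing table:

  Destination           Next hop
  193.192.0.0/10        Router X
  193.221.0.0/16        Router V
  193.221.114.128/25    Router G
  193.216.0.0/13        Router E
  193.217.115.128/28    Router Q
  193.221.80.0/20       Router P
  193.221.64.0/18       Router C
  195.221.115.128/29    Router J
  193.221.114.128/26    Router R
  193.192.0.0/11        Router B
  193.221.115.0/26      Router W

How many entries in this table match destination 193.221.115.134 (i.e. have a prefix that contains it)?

Prefixes containing 193.221.115.134:
  193.192.0.0/10 (193.192.0.0 - 193.255.255.255)
  193.192.0.0/11 (193.192.0.0 - 193.223.255.255)
  193.216.0.0/13 (193.216.0.0 - 193.223.255.255)
  193.221.0.0/16 (193.221.0.0 - 193.221.255.255)
  193.221.64.0/18 (193.221.64.0 - 193.221.127.255)
Total matching entries: 5.

5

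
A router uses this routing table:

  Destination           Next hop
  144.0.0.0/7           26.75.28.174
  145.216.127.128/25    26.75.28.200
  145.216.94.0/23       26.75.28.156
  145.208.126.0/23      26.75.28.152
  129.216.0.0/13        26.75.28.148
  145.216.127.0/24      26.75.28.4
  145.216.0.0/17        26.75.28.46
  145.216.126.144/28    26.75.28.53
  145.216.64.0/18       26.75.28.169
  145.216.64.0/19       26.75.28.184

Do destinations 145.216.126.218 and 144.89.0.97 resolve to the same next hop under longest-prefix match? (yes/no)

145.216.126.218: longest match 145.216.64.0/18 -> 26.75.28.169
144.89.0.97: longest match 144.0.0.0/7 -> 26.75.28.174

no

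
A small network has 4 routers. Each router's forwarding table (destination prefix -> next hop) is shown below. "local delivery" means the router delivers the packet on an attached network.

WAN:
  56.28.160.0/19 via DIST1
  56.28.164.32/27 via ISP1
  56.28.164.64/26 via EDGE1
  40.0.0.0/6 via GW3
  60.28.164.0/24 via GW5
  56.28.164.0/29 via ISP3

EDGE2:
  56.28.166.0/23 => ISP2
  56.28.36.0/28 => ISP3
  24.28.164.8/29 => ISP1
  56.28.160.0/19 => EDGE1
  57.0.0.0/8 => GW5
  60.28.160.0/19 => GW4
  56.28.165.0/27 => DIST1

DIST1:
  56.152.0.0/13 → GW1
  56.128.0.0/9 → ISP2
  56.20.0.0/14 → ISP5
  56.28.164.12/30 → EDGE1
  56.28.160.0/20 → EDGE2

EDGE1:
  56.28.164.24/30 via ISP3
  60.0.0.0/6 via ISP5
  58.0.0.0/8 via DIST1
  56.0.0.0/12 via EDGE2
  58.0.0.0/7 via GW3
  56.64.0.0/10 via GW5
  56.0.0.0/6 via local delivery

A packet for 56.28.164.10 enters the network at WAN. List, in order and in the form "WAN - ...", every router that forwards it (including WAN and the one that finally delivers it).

WAN - DIST1 - EDGE2 - EDGE1

At WAN: longest match for 56.28.164.10 is 56.28.160.0/19 -> DIST1
At DIST1: longest match for 56.28.164.10 is 56.28.160.0/20 -> EDGE2
At EDGE2: longest match for 56.28.164.10 is 56.28.160.0/19 -> EDGE1
At EDGE1: longest match for 56.28.164.10 is 56.0.0.0/6 -> local delivery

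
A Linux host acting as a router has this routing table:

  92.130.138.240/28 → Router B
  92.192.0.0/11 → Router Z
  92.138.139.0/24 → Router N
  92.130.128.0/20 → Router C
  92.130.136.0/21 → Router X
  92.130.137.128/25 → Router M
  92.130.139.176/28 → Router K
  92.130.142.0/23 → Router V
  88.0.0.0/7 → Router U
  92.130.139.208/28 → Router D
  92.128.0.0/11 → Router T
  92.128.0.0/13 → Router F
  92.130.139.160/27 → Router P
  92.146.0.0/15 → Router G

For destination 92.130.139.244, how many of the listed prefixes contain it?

Prefixes containing 92.130.139.244:
  92.128.0.0/11 (92.128.0.0 - 92.159.255.255)
  92.128.0.0/13 (92.128.0.0 - 92.135.255.255)
  92.130.128.0/20 (92.130.128.0 - 92.130.143.255)
  92.130.136.0/21 (92.130.136.0 - 92.130.143.255)
Total matching entries: 4.

4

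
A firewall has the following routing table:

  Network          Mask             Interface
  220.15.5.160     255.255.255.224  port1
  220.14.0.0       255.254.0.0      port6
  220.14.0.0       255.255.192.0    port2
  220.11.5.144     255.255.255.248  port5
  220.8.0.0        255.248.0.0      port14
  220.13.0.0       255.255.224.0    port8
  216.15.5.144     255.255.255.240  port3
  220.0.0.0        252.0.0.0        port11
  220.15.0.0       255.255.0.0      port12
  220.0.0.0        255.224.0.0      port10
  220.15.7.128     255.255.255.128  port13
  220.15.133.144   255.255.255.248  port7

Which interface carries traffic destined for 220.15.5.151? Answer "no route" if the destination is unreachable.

port12

Routes whose prefix contains 220.15.5.151:
  220.0.0.0/6 (220.0.0.0 - 223.255.255.255) -> port11
  220.0.0.0/11 (220.0.0.0 - 220.31.255.255) -> port10
  220.8.0.0/13 (220.8.0.0 - 220.15.255.255) -> port14
  220.14.0.0/15 (220.14.0.0 - 220.15.255.255) -> port6
  220.15.0.0/16 (220.15.0.0 - 220.15.255.255) -> port12
More-specific entries that do NOT match:
  220.11.5.144/29 (220.11.5.144 - 220.11.5.151) does not contain 220.15.5.151
  220.15.133.144/29 (220.15.133.144 - 220.15.133.151) does not contain 220.15.5.151
  216.15.5.144/28 (216.15.5.144 - 216.15.5.159) does not contain 220.15.5.151
  220.15.5.160/27 (220.15.5.160 - 220.15.5.191) does not contain 220.15.5.151
  220.15.7.128/25 (220.15.7.128 - 220.15.7.255) does not contain 220.15.5.151
  220.13.0.0/19 (220.13.0.0 - 220.13.31.255) does not contain 220.15.5.151
  220.14.0.0/18 (220.14.0.0 - 220.14.63.255) does not contain 220.15.5.151
Longest matching prefix is /16 -> interface port12.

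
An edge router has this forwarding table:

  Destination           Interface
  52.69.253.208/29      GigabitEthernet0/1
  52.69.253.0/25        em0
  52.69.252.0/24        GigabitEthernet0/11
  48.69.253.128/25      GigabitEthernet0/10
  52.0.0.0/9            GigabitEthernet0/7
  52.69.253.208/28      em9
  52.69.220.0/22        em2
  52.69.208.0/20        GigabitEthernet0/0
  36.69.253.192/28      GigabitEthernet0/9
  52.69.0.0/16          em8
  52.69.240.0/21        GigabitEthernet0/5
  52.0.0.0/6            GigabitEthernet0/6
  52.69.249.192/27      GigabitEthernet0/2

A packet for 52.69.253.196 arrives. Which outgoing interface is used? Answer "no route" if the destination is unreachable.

Routes whose prefix contains 52.69.253.196:
  52.0.0.0/6 (52.0.0.0 - 55.255.255.255) -> GigabitEthernet0/6
  52.0.0.0/9 (52.0.0.0 - 52.127.255.255) -> GigabitEthernet0/7
  52.69.0.0/16 (52.69.0.0 - 52.69.255.255) -> em8
More-specific entries that do NOT match:
  52.69.253.208/29 (52.69.253.208 - 52.69.253.215) does not contain 52.69.253.196
  52.69.253.208/28 (52.69.253.208 - 52.69.253.223) does not contain 52.69.253.196
  36.69.253.192/28 (36.69.253.192 - 36.69.253.207) does not contain 52.69.253.196
  52.69.249.192/27 (52.69.249.192 - 52.69.249.223) does not contain 52.69.253.196
  52.69.253.0/25 (52.69.253.0 - 52.69.253.127) does not contain 52.69.253.196
  48.69.253.128/25 (48.69.253.128 - 48.69.253.255) does not contain 52.69.253.196
  52.69.252.0/24 (52.69.252.0 - 52.69.252.255) does not contain 52.69.253.196
  52.69.220.0/22 (52.69.220.0 - 52.69.223.255) does not contain 52.69.253.196
  52.69.240.0/21 (52.69.240.0 - 52.69.247.255) does not contain 52.69.253.196
  52.69.208.0/20 (52.69.208.0 - 52.69.223.255) does not contain 52.69.253.196
Longest matching prefix is /16 -> interface em8.

em8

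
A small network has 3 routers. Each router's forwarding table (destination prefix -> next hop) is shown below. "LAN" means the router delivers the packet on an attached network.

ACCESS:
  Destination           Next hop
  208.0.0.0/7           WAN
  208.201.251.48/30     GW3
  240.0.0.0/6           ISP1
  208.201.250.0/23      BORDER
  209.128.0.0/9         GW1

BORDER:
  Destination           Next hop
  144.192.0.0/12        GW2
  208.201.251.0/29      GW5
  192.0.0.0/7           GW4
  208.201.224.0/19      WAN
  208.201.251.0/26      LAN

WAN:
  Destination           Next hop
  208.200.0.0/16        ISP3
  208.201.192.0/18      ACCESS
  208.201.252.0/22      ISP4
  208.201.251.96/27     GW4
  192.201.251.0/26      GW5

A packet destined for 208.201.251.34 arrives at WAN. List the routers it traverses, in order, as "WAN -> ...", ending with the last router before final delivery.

WAN -> ACCESS -> BORDER

At WAN: longest match for 208.201.251.34 is 208.201.192.0/18 -> ACCESS
At ACCESS: longest match for 208.201.251.34 is 208.201.250.0/23 -> BORDER
At BORDER: longest match for 208.201.251.34 is 208.201.251.0/26 -> LAN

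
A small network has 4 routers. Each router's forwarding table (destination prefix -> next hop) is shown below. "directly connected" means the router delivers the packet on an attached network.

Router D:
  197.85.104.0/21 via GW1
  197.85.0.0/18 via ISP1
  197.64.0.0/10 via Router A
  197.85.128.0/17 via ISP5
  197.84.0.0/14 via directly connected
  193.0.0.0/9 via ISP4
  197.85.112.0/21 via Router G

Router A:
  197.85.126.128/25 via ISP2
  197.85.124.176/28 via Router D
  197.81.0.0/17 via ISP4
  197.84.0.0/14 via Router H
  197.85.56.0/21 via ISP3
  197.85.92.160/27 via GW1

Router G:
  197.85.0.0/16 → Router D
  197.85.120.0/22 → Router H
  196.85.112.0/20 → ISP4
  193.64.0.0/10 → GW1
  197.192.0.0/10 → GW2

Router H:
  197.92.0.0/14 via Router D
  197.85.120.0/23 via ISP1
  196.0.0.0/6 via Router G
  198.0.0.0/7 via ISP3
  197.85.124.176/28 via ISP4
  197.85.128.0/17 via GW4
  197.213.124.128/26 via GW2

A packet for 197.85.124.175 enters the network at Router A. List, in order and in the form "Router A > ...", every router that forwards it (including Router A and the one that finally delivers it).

Router A > Router H > Router G > Router D

At Router A: longest match for 197.85.124.175 is 197.84.0.0/14 -> Router H
At Router H: longest match for 197.85.124.175 is 196.0.0.0/6 -> Router G
At Router G: longest match for 197.85.124.175 is 197.85.0.0/16 -> Router D
At Router D: longest match for 197.85.124.175 is 197.84.0.0/14 -> directly connected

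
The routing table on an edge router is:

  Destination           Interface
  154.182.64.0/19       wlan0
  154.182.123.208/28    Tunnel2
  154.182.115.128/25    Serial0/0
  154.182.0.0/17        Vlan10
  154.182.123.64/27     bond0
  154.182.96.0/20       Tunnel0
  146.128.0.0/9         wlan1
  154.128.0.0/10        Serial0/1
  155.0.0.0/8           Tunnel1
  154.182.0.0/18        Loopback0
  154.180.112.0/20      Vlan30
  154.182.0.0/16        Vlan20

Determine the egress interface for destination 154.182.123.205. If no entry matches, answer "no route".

Routes whose prefix contains 154.182.123.205:
  154.128.0.0/10 (154.128.0.0 - 154.191.255.255) -> Serial0/1
  154.182.0.0/16 (154.182.0.0 - 154.182.255.255) -> Vlan20
  154.182.0.0/17 (154.182.0.0 - 154.182.127.255) -> Vlan10
More-specific entries that do NOT match:
  154.182.123.208/28 (154.182.123.208 - 154.182.123.223) does not contain 154.182.123.205
  154.182.123.64/27 (154.182.123.64 - 154.182.123.95) does not contain 154.182.123.205
  154.182.115.128/25 (154.182.115.128 - 154.182.115.255) does not contain 154.182.123.205
  154.182.96.0/20 (154.182.96.0 - 154.182.111.255) does not contain 154.182.123.205
  154.180.112.0/20 (154.180.112.0 - 154.180.127.255) does not contain 154.182.123.205
  154.182.64.0/19 (154.182.64.0 - 154.182.95.255) does not contain 154.182.123.205
  154.182.0.0/18 (154.182.0.0 - 154.182.63.255) does not contain 154.182.123.205
Longest matching prefix is /17 -> interface Vlan10.

Vlan10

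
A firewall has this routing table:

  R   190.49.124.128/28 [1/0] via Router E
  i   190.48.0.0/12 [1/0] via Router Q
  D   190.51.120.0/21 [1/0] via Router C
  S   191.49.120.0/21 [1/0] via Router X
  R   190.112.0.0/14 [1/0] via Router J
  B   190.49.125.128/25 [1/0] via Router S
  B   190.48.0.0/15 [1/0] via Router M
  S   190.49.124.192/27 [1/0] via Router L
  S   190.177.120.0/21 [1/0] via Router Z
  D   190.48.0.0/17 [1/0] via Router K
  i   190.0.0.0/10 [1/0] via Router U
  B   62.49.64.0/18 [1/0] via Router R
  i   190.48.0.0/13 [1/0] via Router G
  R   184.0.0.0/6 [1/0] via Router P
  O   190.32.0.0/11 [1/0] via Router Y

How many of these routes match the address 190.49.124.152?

5

Prefixes containing 190.49.124.152:
  190.0.0.0/10 (190.0.0.0 - 190.63.255.255)
  190.32.0.0/11 (190.32.0.0 - 190.63.255.255)
  190.48.0.0/12 (190.48.0.0 - 190.63.255.255)
  190.48.0.0/13 (190.48.0.0 - 190.55.255.255)
  190.48.0.0/15 (190.48.0.0 - 190.49.255.255)
Total matching entries: 5.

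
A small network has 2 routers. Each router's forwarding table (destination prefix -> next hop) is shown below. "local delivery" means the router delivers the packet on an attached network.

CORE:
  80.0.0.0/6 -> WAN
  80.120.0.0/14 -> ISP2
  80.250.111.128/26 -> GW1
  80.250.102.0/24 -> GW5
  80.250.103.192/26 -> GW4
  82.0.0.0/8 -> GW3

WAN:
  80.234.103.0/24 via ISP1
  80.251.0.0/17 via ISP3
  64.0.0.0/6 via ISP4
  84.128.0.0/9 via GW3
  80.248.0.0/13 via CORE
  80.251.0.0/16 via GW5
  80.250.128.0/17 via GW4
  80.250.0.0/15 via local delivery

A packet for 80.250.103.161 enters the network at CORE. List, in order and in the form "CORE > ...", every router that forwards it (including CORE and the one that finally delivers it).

CORE > WAN

At CORE: longest match for 80.250.103.161 is 80.0.0.0/6 -> WAN
At WAN: longest match for 80.250.103.161 is 80.250.0.0/15 -> local delivery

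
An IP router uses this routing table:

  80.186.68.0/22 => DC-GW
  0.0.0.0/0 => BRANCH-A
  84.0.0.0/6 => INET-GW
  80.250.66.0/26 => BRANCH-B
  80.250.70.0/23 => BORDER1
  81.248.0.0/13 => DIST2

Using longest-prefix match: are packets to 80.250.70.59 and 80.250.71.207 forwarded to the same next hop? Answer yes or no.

yes

80.250.70.59: longest match 80.250.70.0/23 -> BORDER1
80.250.71.207: longest match 80.250.70.0/23 -> BORDER1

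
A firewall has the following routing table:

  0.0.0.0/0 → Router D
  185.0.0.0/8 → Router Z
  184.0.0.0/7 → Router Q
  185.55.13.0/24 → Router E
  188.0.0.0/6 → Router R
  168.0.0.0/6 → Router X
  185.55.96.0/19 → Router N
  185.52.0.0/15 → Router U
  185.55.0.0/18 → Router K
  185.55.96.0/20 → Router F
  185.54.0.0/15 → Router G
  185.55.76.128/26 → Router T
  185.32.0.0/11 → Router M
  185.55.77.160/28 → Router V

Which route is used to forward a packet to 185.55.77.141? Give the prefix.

185.54.0.0/15

Entries matching 185.55.77.141:
  0.0.0.0/0 (default, matches everything)
  184.0.0.0/7 (184.0.0.0 - 185.255.255.255)
  185.0.0.0/8 (185.0.0.0 - 185.255.255.255)
  185.32.0.0/11 (185.32.0.0 - 185.63.255.255)
  185.54.0.0/15 (185.54.0.0 - 185.55.255.255)
Most specific is 185.54.0.0/15.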